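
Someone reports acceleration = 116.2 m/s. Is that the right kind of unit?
No

acceleration has SI base units: m / s^2
m/s does NOT reduce to m / s^2; a valid unit for acceleration would be e.g. m/s².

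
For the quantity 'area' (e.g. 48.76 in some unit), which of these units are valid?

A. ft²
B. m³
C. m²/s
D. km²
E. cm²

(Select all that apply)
A, D, E

area has SI base units: m^2

Checking each option against m^2:
  A. ft²: ✓ matches
  B. m³: ✗ does not match
  C. m²/s: ✗ does not match
  D. km²: ✓ matches
  E. cm²: ✓ matches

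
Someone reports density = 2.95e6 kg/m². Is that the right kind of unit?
No

density has SI base units: kg / m^3
kg/m² does NOT reduce to kg / m^3; a valid unit for density would be e.g. kg/m³.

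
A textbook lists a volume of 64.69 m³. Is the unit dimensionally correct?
Yes

volume has SI base units: m^3
m³ reduces to the same SI base units, so it is a valid unit for volume.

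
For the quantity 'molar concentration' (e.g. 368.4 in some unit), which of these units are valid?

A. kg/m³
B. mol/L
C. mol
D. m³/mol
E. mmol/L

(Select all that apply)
B, E

molar concentration has SI base units: mol / m^3

Checking each option against mol / m^3:
  A. kg/m³: ✗ does not match
  B. mol/L: ✓ matches
  C. mol: ✗ does not match
  D. m³/mol: ✗ does not match
  E. mmol/L: ✓ matches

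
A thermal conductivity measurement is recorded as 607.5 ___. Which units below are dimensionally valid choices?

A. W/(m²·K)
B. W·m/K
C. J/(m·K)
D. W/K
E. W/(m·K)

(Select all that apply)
E

thermal conductivity has SI base units: kg * m / (s^3 * K)

Checking each option against kg * m / (s^3 * K):
  A. W/(m²·K): ✗ does not match
  B. W·m/K: ✗ does not match
  C. J/(m·K): ✗ does not match
  D. W/K: ✗ does not match
  E. W/(m·K): ✓ matches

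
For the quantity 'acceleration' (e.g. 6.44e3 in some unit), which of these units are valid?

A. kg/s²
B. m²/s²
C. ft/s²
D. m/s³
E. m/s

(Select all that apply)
C

acceleration has SI base units: m / s^2

Checking each option against m / s^2:
  A. kg/s²: ✗ does not match
  B. m²/s²: ✗ does not match
  C. ft/s²: ✓ matches
  D. m/s³: ✗ does not match
  E. m/s: ✗ does not match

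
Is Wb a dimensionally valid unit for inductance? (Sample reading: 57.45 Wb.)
No

inductance has SI base units: kg * m^2 / (A^2 * s^2)
Wb does NOT reduce to kg * m^2 / (A^2 * s^2); a valid unit for inductance would be e.g. H.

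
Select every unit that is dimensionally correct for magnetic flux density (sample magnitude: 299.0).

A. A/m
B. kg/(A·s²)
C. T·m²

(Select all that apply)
B

magnetic flux density has SI base units: kg / (A * s^2)

Checking each option against kg / (A * s^2):
  A. A/m: ✗ does not match
  B. kg/(A·s²): ✓ matches
  C. T·m²: ✗ does not match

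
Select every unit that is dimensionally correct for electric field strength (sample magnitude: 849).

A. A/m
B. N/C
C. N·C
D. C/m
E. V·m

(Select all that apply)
B

electric field strength has SI base units: kg * m / (A * s^3)

Checking each option against kg * m / (A * s^3):
  A. A/m: ✗ does not match
  B. N/C: ✓ matches
  C. N·C: ✗ does not match
  D. C/m: ✗ does not match
  E. V·m: ✗ does not match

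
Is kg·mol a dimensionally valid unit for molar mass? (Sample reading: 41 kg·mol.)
No

molar mass has SI base units: kg / mol
kg·mol does NOT reduce to kg / mol; a valid unit for molar mass would be e.g. kg/mol.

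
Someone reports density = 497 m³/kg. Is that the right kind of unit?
No

density has SI base units: kg / m^3
m³/kg does NOT reduce to kg / m^3; a valid unit for density would be e.g. kg/m³.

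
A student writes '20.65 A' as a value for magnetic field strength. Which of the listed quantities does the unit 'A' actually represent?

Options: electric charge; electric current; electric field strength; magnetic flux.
electric current

magnetic field strength should have units dimensionally equivalent to A / m (e.g. A/m).
The given unit 'A' reduces to A. Of the listed options, that is the dimensionality of electric current.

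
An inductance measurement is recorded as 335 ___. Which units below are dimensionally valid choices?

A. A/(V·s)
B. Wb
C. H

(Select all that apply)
C

inductance has SI base units: kg * m^2 / (A^2 * s^2)

Checking each option against kg * m^2 / (A^2 * s^2):
  A. A/(V·s): ✗ does not match
  B. Wb: ✗ does not match
  C. H: ✓ matches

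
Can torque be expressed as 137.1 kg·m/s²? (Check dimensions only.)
No

torque has SI base units: kg * m^2 / s^2
kg·m/s² does NOT reduce to kg * m^2 / s^2; a valid unit for torque would be e.g. N·m.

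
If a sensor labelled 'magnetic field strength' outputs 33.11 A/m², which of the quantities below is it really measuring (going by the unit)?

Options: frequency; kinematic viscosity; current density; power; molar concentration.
current density

magnetic field strength should have units dimensionally equivalent to A / m (e.g. A/m).
The given unit 'A/m²' reduces to A / m^2. Of the listed options, that is the dimensionality of current density.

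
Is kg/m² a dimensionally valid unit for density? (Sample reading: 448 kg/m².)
No

density has SI base units: kg / m^3
kg/m² does NOT reduce to kg / m^3; a valid unit for density would be e.g. kg/m³.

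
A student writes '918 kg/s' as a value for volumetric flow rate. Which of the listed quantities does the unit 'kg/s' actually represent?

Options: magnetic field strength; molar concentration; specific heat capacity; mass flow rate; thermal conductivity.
mass flow rate

volumetric flow rate should have units dimensionally equivalent to m^3 / s (e.g. m³/s).
The given unit 'kg/s' reduces to kg / s. Of the listed options, that is the dimensionality of mass flow rate.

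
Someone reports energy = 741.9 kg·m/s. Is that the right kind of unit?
No

energy has SI base units: kg * m^2 / s^2
kg·m/s does NOT reduce to kg * m^2 / s^2; a valid unit for energy would be e.g. J.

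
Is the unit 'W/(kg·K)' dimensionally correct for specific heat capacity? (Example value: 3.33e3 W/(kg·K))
No

specific heat capacity has SI base units: m^2 / (s^2 * K)
W/(kg·K) does NOT reduce to m^2 / (s^2 * K); a valid unit for specific heat capacity would be e.g. J/(kg·K).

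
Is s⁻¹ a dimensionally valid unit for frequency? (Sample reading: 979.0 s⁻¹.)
Yes

frequency has SI base units: 1 / s
s⁻¹ reduces to the same SI base units, so it is a valid unit for frequency.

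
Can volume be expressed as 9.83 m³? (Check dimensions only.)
Yes

volume has SI base units: m^3
m³ reduces to the same SI base units, so it is a valid unit for volume.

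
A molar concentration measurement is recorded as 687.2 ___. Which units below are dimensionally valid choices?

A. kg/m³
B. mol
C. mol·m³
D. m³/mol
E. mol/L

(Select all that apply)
E

molar concentration has SI base units: mol / m^3

Checking each option against mol / m^3:
  A. kg/m³: ✗ does not match
  B. mol: ✗ does not match
  C. mol·m³: ✗ does not match
  D. m³/mol: ✗ does not match
  E. mol/L: ✓ matches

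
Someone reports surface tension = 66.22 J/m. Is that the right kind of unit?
No

surface tension has SI base units: kg / s^2
J/m does NOT reduce to kg / s^2; a valid unit for surface tension would be e.g. N/m.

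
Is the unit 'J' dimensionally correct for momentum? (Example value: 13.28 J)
No

momentum has SI base units: kg * m / s
J does NOT reduce to kg * m / s; a valid unit for momentum would be e.g. kg·m/s.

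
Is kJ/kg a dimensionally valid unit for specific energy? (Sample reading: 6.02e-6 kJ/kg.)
Yes

specific energy has SI base units: m^2 / s^2
kJ/kg reduces to the same SI base units, so it is a valid unit for specific energy.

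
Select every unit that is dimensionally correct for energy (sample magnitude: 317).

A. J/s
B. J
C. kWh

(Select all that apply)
B, C

energy has SI base units: kg * m^2 / s^2

Checking each option against kg * m^2 / s^2:
  A. J/s: ✗ does not match
  B. J: ✓ matches
  C. kWh: ✓ matches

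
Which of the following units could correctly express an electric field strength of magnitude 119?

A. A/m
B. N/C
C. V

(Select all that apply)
B

electric field strength has SI base units: kg * m / (A * s^3)

Checking each option against kg * m / (A * s^3):
  A. A/m: ✗ does not match
  B. N/C: ✓ matches
  C. V: ✗ does not match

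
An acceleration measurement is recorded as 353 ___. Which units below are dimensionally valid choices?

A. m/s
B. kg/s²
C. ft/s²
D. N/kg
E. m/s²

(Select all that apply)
C, D, E

acceleration has SI base units: m / s^2

Checking each option against m / s^2:
  A. m/s: ✗ does not match
  B. kg/s²: ✗ does not match
  C. ft/s²: ✓ matches
  D. N/kg: ✓ matches
  E. m/s²: ✓ matches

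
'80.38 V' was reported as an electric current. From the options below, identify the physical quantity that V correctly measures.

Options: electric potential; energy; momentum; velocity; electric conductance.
electric potential

electric current should have units dimensionally equivalent to A (e.g. A).
The given unit 'V' reduces to kg * m^2 / (A * s^3). Of the listed options, that is the dimensionality of electric potential.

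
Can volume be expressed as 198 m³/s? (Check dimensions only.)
No

volume has SI base units: m^3
m³/s does NOT reduce to m^3; a valid unit for volume would be e.g. m³.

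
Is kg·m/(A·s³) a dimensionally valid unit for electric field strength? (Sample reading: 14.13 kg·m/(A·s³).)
Yes

electric field strength has SI base units: kg * m / (A * s^3)
kg·m/(A·s³) reduces to the same SI base units, so it is a valid unit for electric field strength.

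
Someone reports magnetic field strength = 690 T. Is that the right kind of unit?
No

magnetic field strength has SI base units: A / m
T does NOT reduce to A / m; a valid unit for magnetic field strength would be e.g. A/m.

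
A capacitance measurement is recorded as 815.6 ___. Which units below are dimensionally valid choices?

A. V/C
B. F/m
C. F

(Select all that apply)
C

capacitance has SI base units: A^2 * s^4 / (kg * m^2)

Checking each option against A^2 * s^4 / (kg * m^2):
  A. V/C: ✗ does not match
  B. F/m: ✗ does not match
  C. F: ✓ matches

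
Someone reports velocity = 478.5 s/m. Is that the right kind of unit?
No

velocity has SI base units: m / s
s/m does NOT reduce to m / s; a valid unit for velocity would be e.g. m/s.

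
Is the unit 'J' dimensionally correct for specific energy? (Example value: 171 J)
No

specific energy has SI base units: m^2 / s^2
J does NOT reduce to m^2 / s^2; a valid unit for specific energy would be e.g. J/kg.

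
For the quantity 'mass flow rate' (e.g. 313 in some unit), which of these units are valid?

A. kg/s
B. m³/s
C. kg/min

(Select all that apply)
A, C

mass flow rate has SI base units: kg / s

Checking each option against kg / s:
  A. kg/s: ✓ matches
  B. m³/s: ✗ does not match
  C. kg/min: ✓ matches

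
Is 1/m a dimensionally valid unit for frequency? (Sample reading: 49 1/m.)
No

frequency has SI base units: 1 / s
1/m does NOT reduce to 1 / s; a valid unit for frequency would be e.g. Hz.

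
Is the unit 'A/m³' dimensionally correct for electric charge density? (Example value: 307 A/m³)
No

electric charge density has SI base units: A * s / m^3
A/m³ does NOT reduce to A * s / m^3; a valid unit for electric charge density would be e.g. C/m³.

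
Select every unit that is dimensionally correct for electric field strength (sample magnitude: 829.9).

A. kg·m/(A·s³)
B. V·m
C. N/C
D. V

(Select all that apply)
A, C

electric field strength has SI base units: kg * m / (A * s^3)

Checking each option against kg * m / (A * s^3):
  A. kg·m/(A·s³): ✓ matches
  B. V·m: ✗ does not match
  C. N/C: ✓ matches
  D. V: ✗ does not match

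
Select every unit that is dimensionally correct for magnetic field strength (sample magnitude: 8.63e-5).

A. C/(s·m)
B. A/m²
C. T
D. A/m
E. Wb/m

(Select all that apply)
A, D

magnetic field strength has SI base units: A / m

Checking each option against A / m:
  A. C/(s·m): ✓ matches
  B. A/m²: ✗ does not match
  C. T: ✗ does not match
  D. A/m: ✓ matches
  E. Wb/m: ✗ does not match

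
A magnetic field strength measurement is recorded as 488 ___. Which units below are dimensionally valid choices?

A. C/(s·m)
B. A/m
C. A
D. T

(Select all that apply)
A, B

magnetic field strength has SI base units: A / m

Checking each option against A / m:
  A. C/(s·m): ✓ matches
  B. A/m: ✓ matches
  C. A: ✗ does not match
  D. T: ✗ does not match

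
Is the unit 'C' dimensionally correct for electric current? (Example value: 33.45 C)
No

electric current has SI base units: A
C does NOT reduce to A; a valid unit for electric current would be e.g. A.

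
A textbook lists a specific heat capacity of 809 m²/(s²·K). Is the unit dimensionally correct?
Yes

specific heat capacity has SI base units: m^2 / (s^2 * K)
m²/(s²·K) reduces to the same SI base units, so it is a valid unit for specific heat capacity.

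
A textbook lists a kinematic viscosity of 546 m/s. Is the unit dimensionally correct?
No

kinematic viscosity has SI base units: m^2 / s
m/s does NOT reduce to m^2 / s; a valid unit for kinematic viscosity would be e.g. m²/s.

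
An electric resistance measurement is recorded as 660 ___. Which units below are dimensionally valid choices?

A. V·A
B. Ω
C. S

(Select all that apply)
B

electric resistance has SI base units: kg * m^2 / (A^2 * s^3)

Checking each option against kg * m^2 / (A^2 * s^3):
  A. V·A: ✗ does not match
  B. Ω: ✓ matches
  C. S: ✗ does not match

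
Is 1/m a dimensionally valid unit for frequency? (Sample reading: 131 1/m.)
No

frequency has SI base units: 1 / s
1/m does NOT reduce to 1 / s; a valid unit for frequency would be e.g. Hz.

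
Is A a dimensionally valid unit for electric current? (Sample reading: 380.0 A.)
Yes

electric current has SI base units: A
A reduces to the same SI base units, so it is a valid unit for electric current.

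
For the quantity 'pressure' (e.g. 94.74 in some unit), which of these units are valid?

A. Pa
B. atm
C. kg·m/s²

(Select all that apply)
A, B

pressure has SI base units: kg / (m * s^2)

Checking each option against kg / (m * s^2):
  A. Pa: ✓ matches
  B. atm: ✓ matches
  C. kg·m/s²: ✗ does not match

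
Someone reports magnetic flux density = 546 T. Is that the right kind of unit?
Yes

magnetic flux density has SI base units: kg / (A * s^2)
T reduces to the same SI base units, so it is a valid unit for magnetic flux density.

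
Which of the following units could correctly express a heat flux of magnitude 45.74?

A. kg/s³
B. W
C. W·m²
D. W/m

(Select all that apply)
A

heat flux has SI base units: kg / s^3

Checking each option against kg / s^3:
  A. kg/s³: ✓ matches
  B. W: ✗ does not match
  C. W·m²: ✗ does not match
  D. W/m: ✗ does not match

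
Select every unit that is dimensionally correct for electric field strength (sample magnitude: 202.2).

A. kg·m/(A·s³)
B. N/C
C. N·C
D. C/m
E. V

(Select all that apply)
A, B

electric field strength has SI base units: kg * m / (A * s^3)

Checking each option against kg * m / (A * s^3):
  A. kg·m/(A·s³): ✓ matches
  B. N/C: ✓ matches
  C. N·C: ✗ does not match
  D. C/m: ✗ does not match
  E. V: ✗ does not match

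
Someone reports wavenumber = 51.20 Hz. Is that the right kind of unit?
No

wavenumber has SI base units: 1 / m
Hz does NOT reduce to 1 / m; a valid unit for wavenumber would be e.g. 1/m.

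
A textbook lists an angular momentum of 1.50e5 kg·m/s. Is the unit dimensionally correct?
No

angular momentum has SI base units: kg * m^2 / s
kg·m/s does NOT reduce to kg * m^2 / s; a valid unit for angular momentum would be e.g. kg·m²/s.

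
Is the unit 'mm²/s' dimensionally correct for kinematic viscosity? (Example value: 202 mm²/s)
Yes

kinematic viscosity has SI base units: m^2 / s
mm²/s reduces to the same SI base units, so it is a valid unit for kinematic viscosity.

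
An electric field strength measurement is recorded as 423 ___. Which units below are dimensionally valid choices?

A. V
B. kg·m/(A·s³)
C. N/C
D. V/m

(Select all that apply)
B, C, D

electric field strength has SI base units: kg * m / (A * s^3)

Checking each option against kg * m / (A * s^3):
  A. V: ✗ does not match
  B. kg·m/(A·s³): ✓ matches
  C. N/C: ✓ matches
  D. V/m: ✓ matches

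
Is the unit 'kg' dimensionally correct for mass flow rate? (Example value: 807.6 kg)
No

mass flow rate has SI base units: kg / s
kg does NOT reduce to kg / s; a valid unit for mass flow rate would be e.g. kg/s.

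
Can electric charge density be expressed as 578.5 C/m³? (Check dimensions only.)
Yes

electric charge density has SI base units: A * s / m^3
C/m³ reduces to the same SI base units, so it is a valid unit for electric charge density.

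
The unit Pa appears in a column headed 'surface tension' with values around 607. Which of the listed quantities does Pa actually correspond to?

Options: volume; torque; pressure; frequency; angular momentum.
pressure

surface tension should have units dimensionally equivalent to kg / s^2 (e.g. N/m).
The given unit 'Pa' reduces to kg / (m * s^2). Of the listed options, that is the dimensionality of pressure.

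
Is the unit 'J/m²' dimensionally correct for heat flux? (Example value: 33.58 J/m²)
No

heat flux has SI base units: kg / s^3
J/m² does NOT reduce to kg / s^3; a valid unit for heat flux would be e.g. W/m².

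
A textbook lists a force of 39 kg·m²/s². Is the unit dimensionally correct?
No

force has SI base units: kg * m / s^2
kg·m²/s² does NOT reduce to kg * m / s^2; a valid unit for force would be e.g. N.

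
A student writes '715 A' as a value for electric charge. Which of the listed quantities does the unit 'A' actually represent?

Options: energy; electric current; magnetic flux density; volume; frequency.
electric current

electric charge should have units dimensionally equivalent to A * s (e.g. C).
The given unit 'A' reduces to A. Of the listed options, that is the dimensionality of electric current.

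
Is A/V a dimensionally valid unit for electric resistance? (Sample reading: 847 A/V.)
No

electric resistance has SI base units: kg * m^2 / (A^2 * s^3)
A/V does NOT reduce to kg * m^2 / (A^2 * s^3); a valid unit for electric resistance would be e.g. Ω.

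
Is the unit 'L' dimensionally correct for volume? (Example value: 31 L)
Yes

volume has SI base units: m^3
L reduces to the same SI base units, so it is a valid unit for volume.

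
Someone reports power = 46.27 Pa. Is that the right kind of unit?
No

power has SI base units: kg * m^2 / s^3
Pa does NOT reduce to kg * m^2 / s^3; a valid unit for power would be e.g. W.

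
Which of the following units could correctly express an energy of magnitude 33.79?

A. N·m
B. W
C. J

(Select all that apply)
A, C

energy has SI base units: kg * m^2 / s^2

Checking each option against kg * m^2 / s^2:
  A. N·m: ✓ matches
  B. W: ✗ does not match
  C. J: ✓ matches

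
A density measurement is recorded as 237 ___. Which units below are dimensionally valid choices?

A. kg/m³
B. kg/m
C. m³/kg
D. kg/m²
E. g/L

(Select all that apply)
A, E

density has SI base units: kg / m^3

Checking each option against kg / m^3:
  A. kg/m³: ✓ matches
  B. kg/m: ✗ does not match
  C. m³/kg: ✗ does not match
  D. kg/m²: ✗ does not match
  E. g/L: ✓ matches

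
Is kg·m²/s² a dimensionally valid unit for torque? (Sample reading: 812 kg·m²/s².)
Yes

torque has SI base units: kg * m^2 / s^2
kg·m²/s² reduces to the same SI base units, so it is a valid unit for torque.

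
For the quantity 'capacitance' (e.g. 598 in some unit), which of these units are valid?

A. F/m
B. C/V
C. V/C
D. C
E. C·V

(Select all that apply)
B

capacitance has SI base units: A^2 * s^4 / (kg * m^2)

Checking each option against A^2 * s^4 / (kg * m^2):
  A. F/m: ✗ does not match
  B. C/V: ✓ matches
  C. V/C: ✗ does not match
  D. C: ✗ does not match
  E. C·V: ✗ does not match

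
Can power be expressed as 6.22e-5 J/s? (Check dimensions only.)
Yes

power has SI base units: kg * m^2 / s^3
J/s reduces to the same SI base units, so it is a valid unit for power.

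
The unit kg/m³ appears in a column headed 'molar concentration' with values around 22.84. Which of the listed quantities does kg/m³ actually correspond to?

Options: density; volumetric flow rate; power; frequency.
density

molar concentration should have units dimensionally equivalent to mol / m^3 (e.g. mol/m³).
The given unit 'kg/m³' reduces to kg / m^3. Of the listed options, that is the dimensionality of density.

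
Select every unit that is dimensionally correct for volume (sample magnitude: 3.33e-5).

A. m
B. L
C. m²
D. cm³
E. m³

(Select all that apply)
B, D, E

volume has SI base units: m^3

Checking each option against m^3:
  A. m: ✗ does not match
  B. L: ✓ matches
  C. m²: ✗ does not match
  D. cm³: ✓ matches
  E. m³: ✓ matches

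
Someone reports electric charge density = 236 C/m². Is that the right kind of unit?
No

electric charge density has SI base units: A * s / m^3
C/m² does NOT reduce to A * s / m^3; a valid unit for electric charge density would be e.g. C/m³.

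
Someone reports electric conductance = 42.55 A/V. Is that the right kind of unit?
Yes

electric conductance has SI base units: A^2 * s^3 / (kg * m^2)
A/V reduces to the same SI base units, so it is a valid unit for electric conductance.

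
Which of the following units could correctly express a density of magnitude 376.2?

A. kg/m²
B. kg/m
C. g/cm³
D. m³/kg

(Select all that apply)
C

density has SI base units: kg / m^3

Checking each option against kg / m^3:
  A. kg/m²: ✗ does not match
  B. kg/m: ✗ does not match
  C. g/cm³: ✓ matches
  D. m³/kg: ✗ does not match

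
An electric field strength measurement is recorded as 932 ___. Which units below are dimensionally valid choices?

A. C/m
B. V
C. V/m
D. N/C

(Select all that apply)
C, D

electric field strength has SI base units: kg * m / (A * s^3)

Checking each option against kg * m / (A * s^3):
  A. C/m: ✗ does not match
  B. V: ✗ does not match
  C. V/m: ✓ matches
  D. N/C: ✓ matches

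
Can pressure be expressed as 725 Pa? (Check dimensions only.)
Yes

pressure has SI base units: kg / (m * s^2)
Pa reduces to the same SI base units, so it is a valid unit for pressure.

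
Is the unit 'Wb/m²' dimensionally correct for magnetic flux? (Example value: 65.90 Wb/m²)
No

magnetic flux has SI base units: kg * m^2 / (A * s^2)
Wb/m² does NOT reduce to kg * m^2 / (A * s^2); a valid unit for magnetic flux would be e.g. Wb.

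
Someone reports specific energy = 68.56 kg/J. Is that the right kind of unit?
No

specific energy has SI base units: m^2 / s^2
kg/J does NOT reduce to m^2 / s^2; a valid unit for specific energy would be e.g. J/kg.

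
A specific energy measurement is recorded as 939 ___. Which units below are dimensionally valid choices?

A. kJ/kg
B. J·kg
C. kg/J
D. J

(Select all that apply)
A

specific energy has SI base units: m^2 / s^2

Checking each option against m^2 / s^2:
  A. kJ/kg: ✓ matches
  B. J·kg: ✗ does not match
  C. kg/J: ✗ does not match
  D. J: ✗ does not match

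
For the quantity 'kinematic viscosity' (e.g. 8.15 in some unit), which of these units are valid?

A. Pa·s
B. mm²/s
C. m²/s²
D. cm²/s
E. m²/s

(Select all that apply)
B, D, E

kinematic viscosity has SI base units: m^2 / s

Checking each option against m^2 / s:
  A. Pa·s: ✗ does not match
  B. mm²/s: ✓ matches
  C. m²/s²: ✗ does not match
  D. cm²/s: ✓ matches
  E. m²/s: ✓ matches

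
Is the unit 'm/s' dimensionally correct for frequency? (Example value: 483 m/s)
No

frequency has SI base units: 1 / s
m/s does NOT reduce to 1 / s; a valid unit for frequency would be e.g. Hz.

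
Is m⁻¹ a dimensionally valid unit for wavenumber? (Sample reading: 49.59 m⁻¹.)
Yes

wavenumber has SI base units: 1 / m
m⁻¹ reduces to the same SI base units, so it is a valid unit for wavenumber.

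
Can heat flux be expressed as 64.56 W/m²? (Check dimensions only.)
Yes

heat flux has SI base units: kg / s^3
W/m² reduces to the same SI base units, so it is a valid unit for heat flux.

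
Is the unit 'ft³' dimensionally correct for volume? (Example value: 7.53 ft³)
Yes

volume has SI base units: m^3
ft³ reduces to the same SI base units, so it is a valid unit for volume.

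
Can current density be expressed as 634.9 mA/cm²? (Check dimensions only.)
Yes

current density has SI base units: A / m^2
mA/cm² reduces to the same SI base units, so it is a valid unit for current density.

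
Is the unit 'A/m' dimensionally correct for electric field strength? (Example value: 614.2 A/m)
No

electric field strength has SI base units: kg * m / (A * s^3)
A/m does NOT reduce to kg * m / (A * s^3); a valid unit for electric field strength would be e.g. V/m.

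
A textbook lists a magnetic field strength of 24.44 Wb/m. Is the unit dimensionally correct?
No

magnetic field strength has SI base units: A / m
Wb/m does NOT reduce to A / m; a valid unit for magnetic field strength would be e.g. A/m.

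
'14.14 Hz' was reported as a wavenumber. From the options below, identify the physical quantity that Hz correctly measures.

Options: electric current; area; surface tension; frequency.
frequency

wavenumber should have units dimensionally equivalent to 1 / m (e.g. 1/m).
The given unit 'Hz' reduces to 1 / s. Of the listed options, that is the dimensionality of frequency.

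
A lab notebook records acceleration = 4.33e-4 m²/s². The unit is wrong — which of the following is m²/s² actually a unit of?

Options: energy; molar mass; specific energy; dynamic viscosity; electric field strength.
specific energy

acceleration should have units dimensionally equivalent to m / s^2 (e.g. m/s²).
The given unit 'm²/s²' reduces to m^2 / s^2. Of the listed options, that is the dimensionality of specific energy.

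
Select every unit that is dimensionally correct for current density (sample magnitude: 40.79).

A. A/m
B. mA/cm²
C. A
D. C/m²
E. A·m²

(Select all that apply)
B

current density has SI base units: A / m^2

Checking each option against A / m^2:
  A. A/m: ✗ does not match
  B. mA/cm²: ✓ matches
  C. A: ✗ does not match
  D. C/m²: ✗ does not match
  E. A·m²: ✗ does not match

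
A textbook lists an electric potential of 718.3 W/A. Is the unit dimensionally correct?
Yes

electric potential has SI base units: kg * m^2 / (A * s^3)
W/A reduces to the same SI base units, so it is a valid unit for electric potential.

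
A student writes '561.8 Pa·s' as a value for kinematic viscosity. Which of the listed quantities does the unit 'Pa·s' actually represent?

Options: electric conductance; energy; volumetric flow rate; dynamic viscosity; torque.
dynamic viscosity

kinematic viscosity should have units dimensionally equivalent to m^2 / s (e.g. m²/s).
The given unit 'Pa·s' reduces to kg / (m * s). Of the listed options, that is the dimensionality of dynamic viscosity.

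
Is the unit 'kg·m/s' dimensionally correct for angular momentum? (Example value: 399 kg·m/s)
No

angular momentum has SI base units: kg * m^2 / s
kg·m/s does NOT reduce to kg * m^2 / s; a valid unit for angular momentum would be e.g. kg·m²/s.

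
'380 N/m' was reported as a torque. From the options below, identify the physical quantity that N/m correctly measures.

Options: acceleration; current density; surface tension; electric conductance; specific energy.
surface tension

torque should have units dimensionally equivalent to kg * m^2 / s^2 (e.g. N·m).
The given unit 'N/m' reduces to kg / s^2. Of the listed options, that is the dimensionality of surface tension.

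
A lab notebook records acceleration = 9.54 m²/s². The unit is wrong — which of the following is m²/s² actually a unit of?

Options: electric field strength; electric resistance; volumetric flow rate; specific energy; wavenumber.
specific energy

acceleration should have units dimensionally equivalent to m / s^2 (e.g. m/s²).
The given unit 'm²/s²' reduces to m^2 / s^2. Of the listed options, that is the dimensionality of specific energy.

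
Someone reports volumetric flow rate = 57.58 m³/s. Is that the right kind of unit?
Yes

volumetric flow rate has SI base units: m^3 / s
m³/s reduces to the same SI base units, so it is a valid unit for volumetric flow rate.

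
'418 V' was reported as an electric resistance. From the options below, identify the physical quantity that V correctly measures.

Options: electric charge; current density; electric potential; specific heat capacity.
electric potential

electric resistance should have units dimensionally equivalent to kg * m^2 / (A^2 * s^3) (e.g. Ω).
The given unit 'V' reduces to kg * m^2 / (A * s^3). Of the listed options, that is the dimensionality of electric potential.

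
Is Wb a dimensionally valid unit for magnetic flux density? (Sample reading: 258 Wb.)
No

magnetic flux density has SI base units: kg / (A * s^2)
Wb does NOT reduce to kg / (A * s^2); a valid unit for magnetic flux density would be e.g. T.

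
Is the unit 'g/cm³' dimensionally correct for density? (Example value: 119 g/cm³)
Yes

density has SI base units: kg / m^3
g/cm³ reduces to the same SI base units, so it is a valid unit for density.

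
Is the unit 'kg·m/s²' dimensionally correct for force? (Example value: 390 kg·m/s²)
Yes

force has SI base units: kg * m / s^2
kg·m/s² reduces to the same SI base units, so it is a valid unit for force.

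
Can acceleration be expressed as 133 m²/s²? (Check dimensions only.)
No

acceleration has SI base units: m / s^2
m²/s² does NOT reduce to m / s^2; a valid unit for acceleration would be e.g. m/s².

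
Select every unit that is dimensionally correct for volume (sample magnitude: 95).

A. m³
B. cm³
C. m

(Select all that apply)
A, B

volume has SI base units: m^3

Checking each option against m^3:
  A. m³: ✓ matches
  B. cm³: ✓ matches
  C. m: ✗ does not match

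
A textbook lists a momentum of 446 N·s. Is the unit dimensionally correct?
Yes

momentum has SI base units: kg * m / s
N·s reduces to the same SI base units, so it is a valid unit for momentum.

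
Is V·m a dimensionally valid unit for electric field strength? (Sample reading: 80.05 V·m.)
No

electric field strength has SI base units: kg * m / (A * s^3)
V·m does NOT reduce to kg * m / (A * s^3); a valid unit for electric field strength would be e.g. V/m.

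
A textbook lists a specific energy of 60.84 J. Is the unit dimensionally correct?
No

specific energy has SI base units: m^2 / s^2
J does NOT reduce to m^2 / s^2; a valid unit for specific energy would be e.g. J/kg.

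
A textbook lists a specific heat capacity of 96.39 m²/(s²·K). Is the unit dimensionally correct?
Yes

specific heat capacity has SI base units: m^2 / (s^2 * K)
m²/(s²·K) reduces to the same SI base units, so it is a valid unit for specific heat capacity.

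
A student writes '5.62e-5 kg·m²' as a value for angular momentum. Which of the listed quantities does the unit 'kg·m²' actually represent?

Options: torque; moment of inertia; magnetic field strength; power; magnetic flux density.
moment of inertia

angular momentum should have units dimensionally equivalent to kg * m^2 / s (e.g. kg·m²/s).
The given unit 'kg·m²' reduces to kg * m^2. Of the listed options, that is the dimensionality of moment of inertia.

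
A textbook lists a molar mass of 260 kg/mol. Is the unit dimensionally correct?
Yes

molar mass has SI base units: kg / mol
kg/mol reduces to the same SI base units, so it is a valid unit for molar mass.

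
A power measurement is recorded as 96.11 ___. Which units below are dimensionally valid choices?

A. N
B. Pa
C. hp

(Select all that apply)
C

power has SI base units: kg * m^2 / s^3

Checking each option against kg * m^2 / s^3:
  A. N: ✗ does not match
  B. Pa: ✗ does not match
  C. hp: ✓ matches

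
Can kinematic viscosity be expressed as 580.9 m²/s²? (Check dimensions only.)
No

kinematic viscosity has SI base units: m^2 / s
m²/s² does NOT reduce to m^2 / s; a valid unit for kinematic viscosity would be e.g. m²/s.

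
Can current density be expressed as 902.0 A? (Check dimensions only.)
No

current density has SI base units: A / m^2
A does NOT reduce to A / m^2; a valid unit for current density would be e.g. A/m².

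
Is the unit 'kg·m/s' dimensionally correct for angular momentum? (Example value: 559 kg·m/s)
No

angular momentum has SI base units: kg * m^2 / s
kg·m/s does NOT reduce to kg * m^2 / s; a valid unit for angular momentum would be e.g. kg·m²/s.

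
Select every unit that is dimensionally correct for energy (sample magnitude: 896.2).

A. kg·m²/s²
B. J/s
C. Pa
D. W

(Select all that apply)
A

energy has SI base units: kg * m^2 / s^2

Checking each option against kg * m^2 / s^2:
  A. kg·m²/s²: ✓ matches
  B. J/s: ✗ does not match
  C. Pa: ✗ does not match
  D. W: ✗ does not match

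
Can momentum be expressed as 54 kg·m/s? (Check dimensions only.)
Yes

momentum has SI base units: kg * m / s
kg·m/s reduces to the same SI base units, so it is a valid unit for momentum.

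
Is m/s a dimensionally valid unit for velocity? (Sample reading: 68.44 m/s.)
Yes

velocity has SI base units: m / s
m/s reduces to the same SI base units, so it is a valid unit for velocity.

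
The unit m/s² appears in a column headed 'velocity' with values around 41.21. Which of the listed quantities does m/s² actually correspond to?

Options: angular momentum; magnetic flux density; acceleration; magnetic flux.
acceleration

velocity should have units dimensionally equivalent to m / s (e.g. m/s).
The given unit 'm/s²' reduces to m / s^2. Of the listed options, that is the dimensionality of acceleration.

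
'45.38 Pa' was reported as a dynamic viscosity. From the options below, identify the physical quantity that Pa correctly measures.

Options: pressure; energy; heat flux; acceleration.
pressure

dynamic viscosity should have units dimensionally equivalent to kg / (m * s) (e.g. Pa·s).
The given unit 'Pa' reduces to kg / (m * s^2). Of the listed options, that is the dimensionality of pressure.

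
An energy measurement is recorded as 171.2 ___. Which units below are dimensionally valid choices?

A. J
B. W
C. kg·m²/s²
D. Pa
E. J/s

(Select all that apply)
A, C

energy has SI base units: kg * m^2 / s^2

Checking each option against kg * m^2 / s^2:
  A. J: ✓ matches
  B. W: ✗ does not match
  C. kg·m²/s²: ✓ matches
  D. Pa: ✗ does not match
  E. J/s: ✗ does not match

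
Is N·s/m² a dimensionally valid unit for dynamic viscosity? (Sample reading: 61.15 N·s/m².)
Yes

dynamic viscosity has SI base units: kg / (m * s)
N·s/m² reduces to the same SI base units, so it is a valid unit for dynamic viscosity.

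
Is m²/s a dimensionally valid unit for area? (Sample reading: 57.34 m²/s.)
No

area has SI base units: m^2
m²/s does NOT reduce to m^2; a valid unit for area would be e.g. m².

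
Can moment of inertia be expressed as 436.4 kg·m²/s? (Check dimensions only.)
No

moment of inertia has SI base units: kg * m^2
kg·m²/s does NOT reduce to kg * m^2; a valid unit for moment of inertia would be e.g. kg·m².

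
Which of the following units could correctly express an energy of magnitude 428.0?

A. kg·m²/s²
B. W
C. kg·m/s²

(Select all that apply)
A

energy has SI base units: kg * m^2 / s^2

Checking each option against kg * m^2 / s^2:
  A. kg·m²/s²: ✓ matches
  B. W: ✗ does not match
  C. kg·m/s²: ✗ does not match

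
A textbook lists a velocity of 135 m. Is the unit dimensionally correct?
No

velocity has SI base units: m / s
m does NOT reduce to m / s; a valid unit for velocity would be e.g. m/s.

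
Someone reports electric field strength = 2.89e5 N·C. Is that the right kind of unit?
No

electric field strength has SI base units: kg * m / (A * s^3)
N·C does NOT reduce to kg * m / (A * s^3); a valid unit for electric field strength would be e.g. V/m.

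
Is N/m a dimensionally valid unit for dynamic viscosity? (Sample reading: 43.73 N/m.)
No

dynamic viscosity has SI base units: kg / (m * s)
N/m does NOT reduce to kg / (m * s); a valid unit for dynamic viscosity would be e.g. Pa·s.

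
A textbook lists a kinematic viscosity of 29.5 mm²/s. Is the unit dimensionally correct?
Yes

kinematic viscosity has SI base units: m^2 / s
mm²/s reduces to the same SI base units, so it is a valid unit for kinematic viscosity.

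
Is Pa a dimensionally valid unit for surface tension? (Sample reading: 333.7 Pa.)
No

surface tension has SI base units: kg / s^2
Pa does NOT reduce to kg / s^2; a valid unit for surface tension would be e.g. N/m.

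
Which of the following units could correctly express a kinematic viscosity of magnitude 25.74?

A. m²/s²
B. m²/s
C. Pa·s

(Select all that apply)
B

kinematic viscosity has SI base units: m^2 / s

Checking each option against m^2 / s:
  A. m²/s²: ✗ does not match
  B. m²/s: ✓ matches
  C. Pa·s: ✗ does not match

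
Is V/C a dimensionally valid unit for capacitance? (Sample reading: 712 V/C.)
No

capacitance has SI base units: A^2 * s^4 / (kg * m^2)
V/C does NOT reduce to A^2 * s^4 / (kg * m^2); a valid unit for capacitance would be e.g. F.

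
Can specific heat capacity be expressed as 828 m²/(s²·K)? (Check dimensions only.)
Yes

specific heat capacity has SI base units: m^2 / (s^2 * K)
m²/(s²·K) reduces to the same SI base units, so it is a valid unit for specific heat capacity.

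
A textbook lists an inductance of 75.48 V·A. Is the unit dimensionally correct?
No

inductance has SI base units: kg * m^2 / (A^2 * s^2)
V·A does NOT reduce to kg * m^2 / (A^2 * s^2); a valid unit for inductance would be e.g. H.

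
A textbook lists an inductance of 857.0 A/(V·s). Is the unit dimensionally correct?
No

inductance has SI base units: kg * m^2 / (A^2 * s^2)
A/(V·s) does NOT reduce to kg * m^2 / (A^2 * s^2); a valid unit for inductance would be e.g. H.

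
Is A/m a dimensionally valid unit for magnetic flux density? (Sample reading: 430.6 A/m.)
No

magnetic flux density has SI base units: kg / (A * s^2)
A/m does NOT reduce to kg / (A * s^2); a valid unit for magnetic flux density would be e.g. T.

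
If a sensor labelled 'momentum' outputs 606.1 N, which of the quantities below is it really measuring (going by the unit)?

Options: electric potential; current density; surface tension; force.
force

momentum should have units dimensionally equivalent to kg * m / s (e.g. kg·m/s).
The given unit 'N' reduces to kg * m / s^2. Of the listed options, that is the dimensionality of force.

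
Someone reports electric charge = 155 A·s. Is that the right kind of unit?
Yes

electric charge has SI base units: A * s
A·s reduces to the same SI base units, so it is a valid unit for electric charge.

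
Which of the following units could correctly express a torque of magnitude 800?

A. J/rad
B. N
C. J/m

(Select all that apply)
A

torque has SI base units: kg * m^2 / s^2

Checking each option against kg * m^2 / s^2:
  A. J/rad: ✓ matches
  B. N: ✗ does not match
  C. J/m: ✗ does not match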